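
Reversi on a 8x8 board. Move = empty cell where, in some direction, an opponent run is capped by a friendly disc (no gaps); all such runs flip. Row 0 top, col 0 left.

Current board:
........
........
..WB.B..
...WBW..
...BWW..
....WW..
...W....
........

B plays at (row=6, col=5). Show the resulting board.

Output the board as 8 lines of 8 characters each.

Answer: ........
........
..WB.B..
...WBB..
...BWB..
....BB..
...W.B..
........

Derivation:
Place B at (6,5); scan 8 dirs for brackets.
Dir NW: opp run (5,4) capped by B -> flip
Dir N: opp run (5,5) (4,5) (3,5) capped by B -> flip
Dir NE: first cell '.' (not opp) -> no flip
Dir W: first cell '.' (not opp) -> no flip
Dir E: first cell '.' (not opp) -> no flip
Dir SW: first cell '.' (not opp) -> no flip
Dir S: first cell '.' (not opp) -> no flip
Dir SE: first cell '.' (not opp) -> no flip
All flips: (3,5) (4,5) (5,4) (5,5)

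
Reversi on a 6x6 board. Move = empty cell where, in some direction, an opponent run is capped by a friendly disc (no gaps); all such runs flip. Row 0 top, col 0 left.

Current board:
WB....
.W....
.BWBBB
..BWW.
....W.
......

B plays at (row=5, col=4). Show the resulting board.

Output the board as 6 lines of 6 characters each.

Place B at (5,4); scan 8 dirs for brackets.
Dir NW: first cell '.' (not opp) -> no flip
Dir N: opp run (4,4) (3,4) capped by B -> flip
Dir NE: first cell '.' (not opp) -> no flip
Dir W: first cell '.' (not opp) -> no flip
Dir E: first cell '.' (not opp) -> no flip
Dir SW: edge -> no flip
Dir S: edge -> no flip
Dir SE: edge -> no flip
All flips: (3,4) (4,4)

Answer: WB....
.W....
.BWBBB
..BWB.
....B.
....B.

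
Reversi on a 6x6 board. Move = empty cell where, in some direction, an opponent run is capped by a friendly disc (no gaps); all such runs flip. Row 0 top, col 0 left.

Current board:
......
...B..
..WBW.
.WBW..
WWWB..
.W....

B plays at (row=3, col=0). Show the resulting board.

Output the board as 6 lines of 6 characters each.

Answer: ......
...B..
..WBW.
BBBW..
WWWB..
.W....

Derivation:
Place B at (3,0); scan 8 dirs for brackets.
Dir NW: edge -> no flip
Dir N: first cell '.' (not opp) -> no flip
Dir NE: first cell '.' (not opp) -> no flip
Dir W: edge -> no flip
Dir E: opp run (3,1) capped by B -> flip
Dir SW: edge -> no flip
Dir S: opp run (4,0), next='.' -> no flip
Dir SE: opp run (4,1), next='.' -> no flip
All flips: (3,1)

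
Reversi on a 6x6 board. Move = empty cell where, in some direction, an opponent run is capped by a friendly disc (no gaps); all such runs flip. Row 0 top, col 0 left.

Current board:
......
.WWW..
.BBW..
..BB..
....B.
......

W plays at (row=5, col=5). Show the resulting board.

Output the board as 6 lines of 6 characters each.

Answer: ......
.WWW..
.BWW..
..BW..
....W.
.....W

Derivation:
Place W at (5,5); scan 8 dirs for brackets.
Dir NW: opp run (4,4) (3,3) (2,2) capped by W -> flip
Dir N: first cell '.' (not opp) -> no flip
Dir NE: edge -> no flip
Dir W: first cell '.' (not opp) -> no flip
Dir E: edge -> no flip
Dir SW: edge -> no flip
Dir S: edge -> no flip
Dir SE: edge -> no flip
All flips: (2,2) (3,3) (4,4)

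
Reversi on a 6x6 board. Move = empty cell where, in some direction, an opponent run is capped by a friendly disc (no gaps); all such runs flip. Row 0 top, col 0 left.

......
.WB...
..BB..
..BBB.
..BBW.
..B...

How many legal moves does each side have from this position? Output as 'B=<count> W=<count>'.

Answer: B=5 W=3

Derivation:
-- B to move --
(0,0): flips 1 -> legal
(0,1): no bracket -> illegal
(0,2): no bracket -> illegal
(1,0): flips 1 -> legal
(2,0): no bracket -> illegal
(2,1): no bracket -> illegal
(3,5): no bracket -> illegal
(4,5): flips 1 -> legal
(5,3): no bracket -> illegal
(5,4): flips 1 -> legal
(5,5): flips 1 -> legal
B mobility = 5
-- W to move --
(0,1): no bracket -> illegal
(0,2): no bracket -> illegal
(0,3): no bracket -> illegal
(1,3): flips 1 -> legal
(1,4): no bracket -> illegal
(2,1): no bracket -> illegal
(2,4): flips 1 -> legal
(2,5): no bracket -> illegal
(3,1): no bracket -> illegal
(3,5): no bracket -> illegal
(4,1): flips 2 -> legal
(4,5): no bracket -> illegal
(5,1): no bracket -> illegal
(5,3): no bracket -> illegal
(5,4): no bracket -> illegal
W mobility = 3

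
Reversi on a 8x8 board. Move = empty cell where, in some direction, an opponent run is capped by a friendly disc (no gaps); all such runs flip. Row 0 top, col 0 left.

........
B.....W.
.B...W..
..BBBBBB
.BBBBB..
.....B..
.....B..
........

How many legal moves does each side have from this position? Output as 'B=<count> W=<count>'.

Answer: B=3 W=3

Derivation:
-- B to move --
(0,5): no bracket -> illegal
(0,6): no bracket -> illegal
(0,7): flips 2 -> legal
(1,4): flips 1 -> legal
(1,5): flips 1 -> legal
(1,7): no bracket -> illegal
(2,4): no bracket -> illegal
(2,6): no bracket -> illegal
(2,7): no bracket -> illegal
B mobility = 3
-- W to move --
(0,0): no bracket -> illegal
(0,1): no bracket -> illegal
(1,1): no bracket -> illegal
(1,2): no bracket -> illegal
(2,0): no bracket -> illegal
(2,2): no bracket -> illegal
(2,3): no bracket -> illegal
(2,4): no bracket -> illegal
(2,6): no bracket -> illegal
(2,7): no bracket -> illegal
(3,0): no bracket -> illegal
(3,1): no bracket -> illegal
(4,0): no bracket -> illegal
(4,6): no bracket -> illegal
(4,7): flips 1 -> legal
(5,0): no bracket -> illegal
(5,1): no bracket -> illegal
(5,2): flips 2 -> legal
(5,3): no bracket -> illegal
(5,4): no bracket -> illegal
(5,6): no bracket -> illegal
(6,4): no bracket -> illegal
(6,6): no bracket -> illegal
(7,4): no bracket -> illegal
(7,5): flips 4 -> legal
(7,6): no bracket -> illegal
W mobility = 3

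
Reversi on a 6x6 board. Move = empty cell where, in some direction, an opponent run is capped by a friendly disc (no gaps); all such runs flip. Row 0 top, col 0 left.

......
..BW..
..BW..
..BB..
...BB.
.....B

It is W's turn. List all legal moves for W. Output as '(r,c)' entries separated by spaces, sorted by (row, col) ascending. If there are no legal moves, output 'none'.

(0,1): flips 1 -> legal
(0,2): no bracket -> illegal
(0,3): no bracket -> illegal
(1,1): flips 1 -> legal
(2,1): flips 1 -> legal
(2,4): no bracket -> illegal
(3,1): flips 1 -> legal
(3,4): no bracket -> illegal
(3,5): no bracket -> illegal
(4,1): flips 1 -> legal
(4,2): no bracket -> illegal
(4,5): no bracket -> illegal
(5,2): no bracket -> illegal
(5,3): flips 2 -> legal
(5,4): no bracket -> illegal

Answer: (0,1) (1,1) (2,1) (3,1) (4,1) (5,3)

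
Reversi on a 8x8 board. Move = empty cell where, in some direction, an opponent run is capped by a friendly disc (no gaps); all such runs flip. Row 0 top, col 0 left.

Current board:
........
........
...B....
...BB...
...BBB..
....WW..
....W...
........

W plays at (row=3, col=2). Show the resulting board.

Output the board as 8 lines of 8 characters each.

Answer: ........
........
...B....
..WBB...
...WBB..
....WW..
....W...
........

Derivation:
Place W at (3,2); scan 8 dirs for brackets.
Dir NW: first cell '.' (not opp) -> no flip
Dir N: first cell '.' (not opp) -> no flip
Dir NE: opp run (2,3), next='.' -> no flip
Dir W: first cell '.' (not opp) -> no flip
Dir E: opp run (3,3) (3,4), next='.' -> no flip
Dir SW: first cell '.' (not opp) -> no flip
Dir S: first cell '.' (not opp) -> no flip
Dir SE: opp run (4,3) capped by W -> flip
All flips: (4,3)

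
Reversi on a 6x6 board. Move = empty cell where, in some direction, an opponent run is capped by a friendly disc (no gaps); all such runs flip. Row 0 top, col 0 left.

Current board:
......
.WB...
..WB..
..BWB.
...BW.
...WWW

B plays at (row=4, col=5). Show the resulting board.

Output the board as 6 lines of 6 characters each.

Place B at (4,5); scan 8 dirs for brackets.
Dir NW: first cell 'B' (not opp) -> no flip
Dir N: first cell '.' (not opp) -> no flip
Dir NE: edge -> no flip
Dir W: opp run (4,4) capped by B -> flip
Dir E: edge -> no flip
Dir SW: opp run (5,4), next=edge -> no flip
Dir S: opp run (5,5), next=edge -> no flip
Dir SE: edge -> no flip
All flips: (4,4)

Answer: ......
.WB...
..WB..
..BWB.
...BBB
...WWW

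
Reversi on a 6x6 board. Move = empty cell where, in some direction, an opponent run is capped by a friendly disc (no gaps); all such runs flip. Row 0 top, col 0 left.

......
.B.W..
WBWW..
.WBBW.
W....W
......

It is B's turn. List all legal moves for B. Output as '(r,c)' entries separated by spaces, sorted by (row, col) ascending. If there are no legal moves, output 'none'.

Answer: (0,3) (1,2) (1,4) (2,4) (3,0) (3,5) (4,1)

Derivation:
(0,2): no bracket -> illegal
(0,3): flips 2 -> legal
(0,4): no bracket -> illegal
(1,0): no bracket -> illegal
(1,2): flips 1 -> legal
(1,4): flips 1 -> legal
(2,4): flips 2 -> legal
(2,5): no bracket -> illegal
(3,0): flips 1 -> legal
(3,5): flips 1 -> legal
(4,1): flips 1 -> legal
(4,2): no bracket -> illegal
(4,3): no bracket -> illegal
(4,4): no bracket -> illegal
(5,0): no bracket -> illegal
(5,1): no bracket -> illegal
(5,4): no bracket -> illegal
(5,5): no bracket -> illegal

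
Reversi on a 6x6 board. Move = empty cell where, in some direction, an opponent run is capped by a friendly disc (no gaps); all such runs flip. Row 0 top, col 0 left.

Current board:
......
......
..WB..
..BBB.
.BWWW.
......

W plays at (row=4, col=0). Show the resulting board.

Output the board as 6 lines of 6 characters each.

Answer: ......
......
..WB..
..BBB.
WWWWW.
......

Derivation:
Place W at (4,0); scan 8 dirs for brackets.
Dir NW: edge -> no flip
Dir N: first cell '.' (not opp) -> no flip
Dir NE: first cell '.' (not opp) -> no flip
Dir W: edge -> no flip
Dir E: opp run (4,1) capped by W -> flip
Dir SW: edge -> no flip
Dir S: first cell '.' (not opp) -> no flip
Dir SE: first cell '.' (not opp) -> no flip
All flips: (4,1)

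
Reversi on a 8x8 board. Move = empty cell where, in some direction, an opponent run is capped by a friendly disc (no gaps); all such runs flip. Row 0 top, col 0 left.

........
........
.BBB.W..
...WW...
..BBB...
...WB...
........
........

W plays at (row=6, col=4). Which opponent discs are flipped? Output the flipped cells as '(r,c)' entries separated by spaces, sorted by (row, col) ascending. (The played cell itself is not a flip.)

Answer: (4,4) (5,4)

Derivation:
Dir NW: first cell 'W' (not opp) -> no flip
Dir N: opp run (5,4) (4,4) capped by W -> flip
Dir NE: first cell '.' (not opp) -> no flip
Dir W: first cell '.' (not opp) -> no flip
Dir E: first cell '.' (not opp) -> no flip
Dir SW: first cell '.' (not opp) -> no flip
Dir S: first cell '.' (not opp) -> no flip
Dir SE: first cell '.' (not opp) -> no flip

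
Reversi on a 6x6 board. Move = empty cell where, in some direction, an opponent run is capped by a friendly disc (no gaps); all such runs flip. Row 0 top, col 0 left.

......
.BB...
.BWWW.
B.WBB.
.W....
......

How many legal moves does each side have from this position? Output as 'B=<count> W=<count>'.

-- B to move --
(1,3): flips 1 -> legal
(1,4): flips 1 -> legal
(1,5): flips 1 -> legal
(2,5): flips 3 -> legal
(3,1): flips 1 -> legal
(3,5): no bracket -> illegal
(4,0): no bracket -> illegal
(4,2): flips 2 -> legal
(4,3): flips 1 -> legal
(5,0): no bracket -> illegal
(5,1): no bracket -> illegal
(5,2): flips 1 -> legal
B mobility = 8
-- W to move --
(0,0): flips 1 -> legal
(0,1): flips 1 -> legal
(0,2): flips 1 -> legal
(0,3): no bracket -> illegal
(1,0): flips 1 -> legal
(1,3): no bracket -> illegal
(2,0): flips 1 -> legal
(2,5): no bracket -> illegal
(3,1): no bracket -> illegal
(3,5): flips 2 -> legal
(4,0): no bracket -> illegal
(4,2): flips 1 -> legal
(4,3): flips 1 -> legal
(4,4): flips 2 -> legal
(4,5): flips 1 -> legal
W mobility = 10

Answer: B=8 W=10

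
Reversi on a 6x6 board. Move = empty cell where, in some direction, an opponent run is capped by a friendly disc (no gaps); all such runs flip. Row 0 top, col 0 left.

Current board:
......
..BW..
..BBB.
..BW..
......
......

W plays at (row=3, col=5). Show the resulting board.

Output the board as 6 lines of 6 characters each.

Answer: ......
..BW..
..BBW.
..BW.W
......
......

Derivation:
Place W at (3,5); scan 8 dirs for brackets.
Dir NW: opp run (2,4) capped by W -> flip
Dir N: first cell '.' (not opp) -> no flip
Dir NE: edge -> no flip
Dir W: first cell '.' (not opp) -> no flip
Dir E: edge -> no flip
Dir SW: first cell '.' (not opp) -> no flip
Dir S: first cell '.' (not opp) -> no flip
Dir SE: edge -> no flip
All flips: (2,4)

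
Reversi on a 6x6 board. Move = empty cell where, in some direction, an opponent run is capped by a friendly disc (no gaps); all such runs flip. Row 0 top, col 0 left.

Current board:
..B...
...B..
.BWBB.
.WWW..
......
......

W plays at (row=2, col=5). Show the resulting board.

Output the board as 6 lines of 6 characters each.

Answer: ..B...
...B..
.BWWWW
.WWW..
......
......

Derivation:
Place W at (2,5); scan 8 dirs for brackets.
Dir NW: first cell '.' (not opp) -> no flip
Dir N: first cell '.' (not opp) -> no flip
Dir NE: edge -> no flip
Dir W: opp run (2,4) (2,3) capped by W -> flip
Dir E: edge -> no flip
Dir SW: first cell '.' (not opp) -> no flip
Dir S: first cell '.' (not opp) -> no flip
Dir SE: edge -> no flip
All flips: (2,3) (2,4)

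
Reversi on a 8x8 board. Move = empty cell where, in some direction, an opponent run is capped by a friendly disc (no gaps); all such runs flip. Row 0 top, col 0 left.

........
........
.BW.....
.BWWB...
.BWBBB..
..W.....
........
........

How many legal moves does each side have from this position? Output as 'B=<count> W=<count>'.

Answer: B=6 W=11

Derivation:
-- B to move --
(1,1): flips 2 -> legal
(1,2): no bracket -> illegal
(1,3): flips 1 -> legal
(2,3): flips 3 -> legal
(2,4): no bracket -> illegal
(5,1): no bracket -> illegal
(5,3): flips 1 -> legal
(6,1): flips 1 -> legal
(6,2): no bracket -> illegal
(6,3): flips 1 -> legal
B mobility = 6
-- W to move --
(1,0): flips 1 -> legal
(1,1): no bracket -> illegal
(1,2): no bracket -> illegal
(2,0): flips 2 -> legal
(2,3): no bracket -> illegal
(2,4): no bracket -> illegal
(2,5): flips 2 -> legal
(3,0): flips 2 -> legal
(3,5): flips 1 -> legal
(3,6): no bracket -> illegal
(4,0): flips 2 -> legal
(4,6): flips 3 -> legal
(5,0): flips 1 -> legal
(5,1): no bracket -> illegal
(5,3): flips 1 -> legal
(5,4): flips 1 -> legal
(5,5): flips 1 -> legal
(5,6): no bracket -> illegal
W mobility = 11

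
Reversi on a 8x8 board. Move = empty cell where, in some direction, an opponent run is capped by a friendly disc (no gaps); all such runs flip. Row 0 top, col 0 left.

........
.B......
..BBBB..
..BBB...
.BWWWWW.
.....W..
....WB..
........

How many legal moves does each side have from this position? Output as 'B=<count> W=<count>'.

Answer: B=9 W=10

Derivation:
-- B to move --
(3,1): no bracket -> illegal
(3,5): flips 2 -> legal
(3,6): no bracket -> illegal
(3,7): no bracket -> illegal
(4,7): flips 5 -> legal
(5,1): flips 1 -> legal
(5,2): flips 2 -> legal
(5,3): flips 1 -> legal
(5,4): flips 2 -> legal
(5,6): flips 1 -> legal
(5,7): no bracket -> illegal
(6,3): flips 1 -> legal
(6,6): flips 2 -> legal
(7,3): no bracket -> illegal
(7,4): no bracket -> illegal
(7,5): no bracket -> illegal
B mobility = 9
-- W to move --
(0,0): flips 3 -> legal
(0,1): no bracket -> illegal
(0,2): no bracket -> illegal
(1,0): no bracket -> illegal
(1,2): flips 4 -> legal
(1,3): flips 2 -> legal
(1,4): flips 2 -> legal
(1,5): flips 2 -> legal
(1,6): flips 2 -> legal
(2,0): no bracket -> illegal
(2,1): flips 1 -> legal
(2,6): no bracket -> illegal
(3,0): no bracket -> illegal
(3,1): no bracket -> illegal
(3,5): no bracket -> illegal
(3,6): no bracket -> illegal
(4,0): flips 1 -> legal
(5,0): no bracket -> illegal
(5,1): no bracket -> illegal
(5,2): no bracket -> illegal
(5,4): no bracket -> illegal
(5,6): no bracket -> illegal
(6,6): flips 1 -> legal
(7,4): no bracket -> illegal
(7,5): flips 1 -> legal
(7,6): no bracket -> illegal
W mobility = 10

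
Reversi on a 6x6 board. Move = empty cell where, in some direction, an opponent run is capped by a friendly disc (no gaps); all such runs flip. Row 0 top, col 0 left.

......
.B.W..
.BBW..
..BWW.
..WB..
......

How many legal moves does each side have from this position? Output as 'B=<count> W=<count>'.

-- B to move --
(0,2): no bracket -> illegal
(0,3): flips 3 -> legal
(0,4): flips 1 -> legal
(1,2): no bracket -> illegal
(1,4): flips 1 -> legal
(2,4): flips 1 -> legal
(2,5): flips 1 -> legal
(3,1): no bracket -> illegal
(3,5): flips 2 -> legal
(4,1): flips 1 -> legal
(4,4): flips 1 -> legal
(4,5): no bracket -> illegal
(5,1): no bracket -> illegal
(5,2): flips 1 -> legal
(5,3): no bracket -> illegal
B mobility = 9
-- W to move --
(0,0): flips 2 -> legal
(0,1): no bracket -> illegal
(0,2): no bracket -> illegal
(1,0): no bracket -> illegal
(1,2): flips 2 -> legal
(2,0): flips 2 -> legal
(3,0): no bracket -> illegal
(3,1): flips 2 -> legal
(4,1): flips 1 -> legal
(4,4): flips 1 -> legal
(5,2): flips 1 -> legal
(5,3): flips 1 -> legal
(5,4): no bracket -> illegal
W mobility = 8

Answer: B=9 W=8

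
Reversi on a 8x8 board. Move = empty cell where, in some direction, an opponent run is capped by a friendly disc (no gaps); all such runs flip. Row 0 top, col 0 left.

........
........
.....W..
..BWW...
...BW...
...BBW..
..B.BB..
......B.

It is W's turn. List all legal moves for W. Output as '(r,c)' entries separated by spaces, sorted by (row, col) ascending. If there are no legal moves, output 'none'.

(2,1): no bracket -> illegal
(2,2): no bracket -> illegal
(2,3): no bracket -> illegal
(3,1): flips 1 -> legal
(4,1): no bracket -> illegal
(4,2): flips 1 -> legal
(4,5): no bracket -> illegal
(5,1): no bracket -> illegal
(5,2): flips 3 -> legal
(5,6): no bracket -> illegal
(6,1): no bracket -> illegal
(6,3): flips 2 -> legal
(6,6): no bracket -> illegal
(6,7): no bracket -> illegal
(7,1): flips 2 -> legal
(7,2): no bracket -> illegal
(7,3): flips 1 -> legal
(7,4): flips 2 -> legal
(7,5): flips 1 -> legal
(7,7): no bracket -> illegal

Answer: (3,1) (4,2) (5,2) (6,3) (7,1) (7,3) (7,4) (7,5)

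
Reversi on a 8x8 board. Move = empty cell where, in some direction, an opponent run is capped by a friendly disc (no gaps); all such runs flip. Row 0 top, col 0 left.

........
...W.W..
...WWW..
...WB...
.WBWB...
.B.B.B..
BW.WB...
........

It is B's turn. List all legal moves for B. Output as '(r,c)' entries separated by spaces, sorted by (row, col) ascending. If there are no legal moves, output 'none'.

(0,2): no bracket -> illegal
(0,3): flips 4 -> legal
(0,4): no bracket -> illegal
(0,5): no bracket -> illegal
(0,6): flips 3 -> legal
(1,2): flips 1 -> legal
(1,4): flips 1 -> legal
(1,6): flips 1 -> legal
(2,2): flips 1 -> legal
(2,6): no bracket -> illegal
(3,0): no bracket -> illegal
(3,1): flips 1 -> legal
(3,2): flips 1 -> legal
(3,5): no bracket -> illegal
(3,6): no bracket -> illegal
(4,0): flips 1 -> legal
(5,0): no bracket -> illegal
(5,2): flips 1 -> legal
(5,4): no bracket -> illegal
(6,2): flips 2 -> legal
(7,0): no bracket -> illegal
(7,1): flips 1 -> legal
(7,2): no bracket -> illegal
(7,3): flips 1 -> legal
(7,4): no bracket -> illegal

Answer: (0,3) (0,6) (1,2) (1,4) (1,6) (2,2) (3,1) (3,2) (4,0) (5,2) (6,2) (7,1) (7,3)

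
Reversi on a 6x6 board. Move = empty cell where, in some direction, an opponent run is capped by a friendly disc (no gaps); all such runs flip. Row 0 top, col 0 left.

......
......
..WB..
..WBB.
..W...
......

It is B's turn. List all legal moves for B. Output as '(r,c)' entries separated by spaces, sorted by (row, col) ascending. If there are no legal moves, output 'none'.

(1,1): flips 1 -> legal
(1,2): no bracket -> illegal
(1,3): no bracket -> illegal
(2,1): flips 1 -> legal
(3,1): flips 1 -> legal
(4,1): flips 1 -> legal
(4,3): no bracket -> illegal
(5,1): flips 1 -> legal
(5,2): no bracket -> illegal
(5,3): no bracket -> illegal

Answer: (1,1) (2,1) (3,1) (4,1) (5,1)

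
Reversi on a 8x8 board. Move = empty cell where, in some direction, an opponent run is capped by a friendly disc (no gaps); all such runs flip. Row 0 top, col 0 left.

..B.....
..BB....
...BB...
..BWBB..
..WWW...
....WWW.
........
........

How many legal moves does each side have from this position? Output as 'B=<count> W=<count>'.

-- B to move --
(2,2): no bracket -> illegal
(3,1): no bracket -> illegal
(4,1): no bracket -> illegal
(4,5): no bracket -> illegal
(4,6): no bracket -> illegal
(4,7): no bracket -> illegal
(5,1): flips 2 -> legal
(5,2): flips 2 -> legal
(5,3): flips 3 -> legal
(5,7): no bracket -> illegal
(6,3): no bracket -> illegal
(6,4): flips 2 -> legal
(6,5): flips 2 -> legal
(6,6): no bracket -> illegal
(6,7): no bracket -> illegal
B mobility = 5
-- W to move --
(0,1): no bracket -> illegal
(0,3): flips 2 -> legal
(0,4): no bracket -> illegal
(1,1): no bracket -> illegal
(1,4): flips 2 -> legal
(1,5): flips 1 -> legal
(2,1): flips 1 -> legal
(2,2): flips 1 -> legal
(2,5): flips 1 -> legal
(2,6): flips 1 -> legal
(3,1): flips 1 -> legal
(3,6): flips 2 -> legal
(4,1): no bracket -> illegal
(4,5): no bracket -> illegal
(4,6): no bracket -> illegal
W mobility = 9

Answer: B=5 W=9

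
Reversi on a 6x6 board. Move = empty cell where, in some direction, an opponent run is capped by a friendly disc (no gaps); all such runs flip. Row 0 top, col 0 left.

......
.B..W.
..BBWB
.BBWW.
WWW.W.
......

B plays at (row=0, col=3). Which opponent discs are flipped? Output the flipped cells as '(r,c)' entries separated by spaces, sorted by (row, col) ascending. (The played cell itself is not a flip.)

Answer: (1,4)

Derivation:
Dir NW: edge -> no flip
Dir N: edge -> no flip
Dir NE: edge -> no flip
Dir W: first cell '.' (not opp) -> no flip
Dir E: first cell '.' (not opp) -> no flip
Dir SW: first cell '.' (not opp) -> no flip
Dir S: first cell '.' (not opp) -> no flip
Dir SE: opp run (1,4) capped by B -> flip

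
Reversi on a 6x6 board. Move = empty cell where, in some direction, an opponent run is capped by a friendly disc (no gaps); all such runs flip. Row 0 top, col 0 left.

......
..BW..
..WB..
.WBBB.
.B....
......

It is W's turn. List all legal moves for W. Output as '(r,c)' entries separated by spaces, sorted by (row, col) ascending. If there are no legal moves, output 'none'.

(0,1): no bracket -> illegal
(0,2): flips 1 -> legal
(0,3): no bracket -> illegal
(1,1): flips 1 -> legal
(1,4): no bracket -> illegal
(2,1): no bracket -> illegal
(2,4): flips 1 -> legal
(2,5): no bracket -> illegal
(3,0): no bracket -> illegal
(3,5): flips 3 -> legal
(4,0): no bracket -> illegal
(4,2): flips 1 -> legal
(4,3): flips 2 -> legal
(4,4): flips 1 -> legal
(4,5): no bracket -> illegal
(5,0): no bracket -> illegal
(5,1): flips 1 -> legal
(5,2): no bracket -> illegal

Answer: (0,2) (1,1) (2,4) (3,5) (4,2) (4,3) (4,4) (5,1)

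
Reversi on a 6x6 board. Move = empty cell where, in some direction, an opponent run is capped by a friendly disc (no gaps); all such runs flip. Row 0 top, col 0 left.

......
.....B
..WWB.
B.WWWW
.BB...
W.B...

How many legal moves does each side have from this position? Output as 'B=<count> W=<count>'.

Answer: B=4 W=4

Derivation:
-- B to move --
(1,1): no bracket -> illegal
(1,2): flips 2 -> legal
(1,3): no bracket -> illegal
(1,4): flips 2 -> legal
(2,1): flips 2 -> legal
(2,5): no bracket -> illegal
(3,1): no bracket -> illegal
(4,0): no bracket -> illegal
(4,3): no bracket -> illegal
(4,4): flips 1 -> legal
(4,5): no bracket -> illegal
(5,1): no bracket -> illegal
B mobility = 4
-- W to move --
(0,4): no bracket -> illegal
(0,5): no bracket -> illegal
(1,3): flips 1 -> legal
(1,4): flips 1 -> legal
(2,0): no bracket -> illegal
(2,1): no bracket -> illegal
(2,5): flips 1 -> legal
(3,1): no bracket -> illegal
(4,0): no bracket -> illegal
(4,3): no bracket -> illegal
(5,1): flips 1 -> legal
(5,3): no bracket -> illegal
W mobility = 4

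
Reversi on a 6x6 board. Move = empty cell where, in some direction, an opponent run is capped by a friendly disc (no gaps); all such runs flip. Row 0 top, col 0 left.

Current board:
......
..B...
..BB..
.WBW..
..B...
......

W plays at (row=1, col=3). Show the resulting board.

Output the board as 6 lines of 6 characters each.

Answer: ......
..BW..
..WW..
.WBW..
..B...
......

Derivation:
Place W at (1,3); scan 8 dirs for brackets.
Dir NW: first cell '.' (not opp) -> no flip
Dir N: first cell '.' (not opp) -> no flip
Dir NE: first cell '.' (not opp) -> no flip
Dir W: opp run (1,2), next='.' -> no flip
Dir E: first cell '.' (not opp) -> no flip
Dir SW: opp run (2,2) capped by W -> flip
Dir S: opp run (2,3) capped by W -> flip
Dir SE: first cell '.' (not opp) -> no flip
All flips: (2,2) (2,3)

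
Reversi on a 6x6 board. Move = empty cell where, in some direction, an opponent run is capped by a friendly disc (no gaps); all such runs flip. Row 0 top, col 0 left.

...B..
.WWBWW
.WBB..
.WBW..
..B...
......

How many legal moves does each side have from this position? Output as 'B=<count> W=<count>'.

Answer: B=13 W=8

Derivation:
-- B to move --
(0,0): flips 1 -> legal
(0,1): flips 1 -> legal
(0,2): flips 1 -> legal
(0,4): no bracket -> illegal
(0,5): flips 1 -> legal
(1,0): flips 3 -> legal
(2,0): flips 2 -> legal
(2,4): flips 1 -> legal
(2,5): flips 1 -> legal
(3,0): flips 3 -> legal
(3,4): flips 1 -> legal
(4,0): flips 1 -> legal
(4,1): no bracket -> illegal
(4,3): flips 1 -> legal
(4,4): flips 1 -> legal
B mobility = 13
-- W to move --
(0,2): no bracket -> illegal
(0,4): flips 2 -> legal
(2,4): flips 2 -> legal
(3,4): flips 1 -> legal
(4,1): flips 2 -> legal
(4,3): flips 1 -> legal
(5,1): flips 1 -> legal
(5,2): flips 3 -> legal
(5,3): flips 1 -> legal
W mobility = 8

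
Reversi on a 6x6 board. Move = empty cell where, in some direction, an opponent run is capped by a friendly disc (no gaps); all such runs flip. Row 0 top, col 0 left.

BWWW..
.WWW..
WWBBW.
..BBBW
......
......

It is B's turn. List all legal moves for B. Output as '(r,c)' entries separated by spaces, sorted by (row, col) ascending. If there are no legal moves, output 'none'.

(0,4): flips 4 -> legal
(1,0): flips 1 -> legal
(1,4): flips 1 -> legal
(1,5): flips 1 -> legal
(2,5): flips 1 -> legal
(3,0): no bracket -> illegal
(3,1): no bracket -> illegal
(4,4): no bracket -> illegal
(4,5): no bracket -> illegal

Answer: (0,4) (1,0) (1,4) (1,5) (2,5)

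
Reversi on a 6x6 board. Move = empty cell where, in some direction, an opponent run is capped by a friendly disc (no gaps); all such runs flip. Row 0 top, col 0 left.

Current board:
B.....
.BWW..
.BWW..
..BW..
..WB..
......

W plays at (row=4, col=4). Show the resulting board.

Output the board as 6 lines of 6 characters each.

Place W at (4,4); scan 8 dirs for brackets.
Dir NW: first cell 'W' (not opp) -> no flip
Dir N: first cell '.' (not opp) -> no flip
Dir NE: first cell '.' (not opp) -> no flip
Dir W: opp run (4,3) capped by W -> flip
Dir E: first cell '.' (not opp) -> no flip
Dir SW: first cell '.' (not opp) -> no flip
Dir S: first cell '.' (not opp) -> no flip
Dir SE: first cell '.' (not opp) -> no flip
All flips: (4,3)

Answer: B.....
.BWW..
.BWW..
..BW..
..WWW.
......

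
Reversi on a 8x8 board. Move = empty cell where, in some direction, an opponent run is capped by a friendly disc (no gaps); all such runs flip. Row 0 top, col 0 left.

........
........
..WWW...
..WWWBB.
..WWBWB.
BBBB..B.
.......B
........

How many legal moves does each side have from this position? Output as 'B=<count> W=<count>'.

-- B to move --
(1,1): flips 2 -> legal
(1,2): flips 6 -> legal
(1,3): flips 4 -> legal
(1,4): flips 2 -> legal
(1,5): flips 3 -> legal
(2,1): no bracket -> illegal
(2,5): flips 2 -> legal
(3,1): flips 4 -> legal
(4,1): flips 2 -> legal
(5,4): flips 1 -> legal
(5,5): flips 1 -> legal
B mobility = 10
-- W to move --
(2,5): flips 1 -> legal
(2,6): no bracket -> illegal
(2,7): flips 1 -> legal
(3,7): flips 2 -> legal
(4,0): no bracket -> illegal
(4,1): no bracket -> illegal
(4,7): flips 1 -> legal
(5,4): flips 1 -> legal
(5,5): flips 1 -> legal
(5,7): flips 2 -> legal
(6,0): flips 1 -> legal
(6,1): flips 1 -> legal
(6,2): flips 1 -> legal
(6,3): flips 1 -> legal
(6,4): flips 1 -> legal
(6,5): no bracket -> illegal
(6,6): no bracket -> illegal
(7,6): no bracket -> illegal
(7,7): no bracket -> illegal
W mobility = 12

Answer: B=10 W=12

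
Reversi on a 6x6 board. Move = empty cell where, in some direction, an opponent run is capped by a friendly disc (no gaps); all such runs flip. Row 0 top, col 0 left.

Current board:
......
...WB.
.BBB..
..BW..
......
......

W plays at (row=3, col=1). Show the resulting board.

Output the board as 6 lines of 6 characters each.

Answer: ......
...WB.
.BWB..
.WWW..
......
......

Derivation:
Place W at (3,1); scan 8 dirs for brackets.
Dir NW: first cell '.' (not opp) -> no flip
Dir N: opp run (2,1), next='.' -> no flip
Dir NE: opp run (2,2) capped by W -> flip
Dir W: first cell '.' (not opp) -> no flip
Dir E: opp run (3,2) capped by W -> flip
Dir SW: first cell '.' (not opp) -> no flip
Dir S: first cell '.' (not opp) -> no flip
Dir SE: first cell '.' (not opp) -> no flip
All flips: (2,2) (3,2)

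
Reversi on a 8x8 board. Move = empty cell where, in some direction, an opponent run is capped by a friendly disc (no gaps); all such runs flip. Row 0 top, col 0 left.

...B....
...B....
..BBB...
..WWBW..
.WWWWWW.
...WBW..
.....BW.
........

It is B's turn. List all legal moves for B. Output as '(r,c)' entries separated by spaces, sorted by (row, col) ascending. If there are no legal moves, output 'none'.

(2,1): flips 2 -> legal
(2,5): flips 3 -> legal
(2,6): no bracket -> illegal
(3,0): no bracket -> illegal
(3,1): flips 2 -> legal
(3,6): flips 2 -> legal
(3,7): no bracket -> illegal
(4,0): no bracket -> illegal
(4,7): no bracket -> illegal
(5,0): flips 2 -> legal
(5,1): flips 2 -> legal
(5,2): flips 4 -> legal
(5,6): flips 2 -> legal
(5,7): flips 2 -> legal
(6,2): no bracket -> illegal
(6,3): flips 3 -> legal
(6,4): no bracket -> illegal
(6,7): flips 1 -> legal
(7,5): no bracket -> illegal
(7,6): no bracket -> illegal
(7,7): flips 4 -> legal

Answer: (2,1) (2,5) (3,1) (3,6) (5,0) (5,1) (5,2) (5,6) (5,7) (6,3) (6,7) (7,7)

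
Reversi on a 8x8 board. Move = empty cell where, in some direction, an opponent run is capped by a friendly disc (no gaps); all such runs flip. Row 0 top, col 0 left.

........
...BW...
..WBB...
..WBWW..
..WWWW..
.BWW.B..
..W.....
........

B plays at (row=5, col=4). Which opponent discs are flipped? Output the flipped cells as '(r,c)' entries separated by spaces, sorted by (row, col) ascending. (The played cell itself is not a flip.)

Answer: (3,4) (4,4) (5,2) (5,3)

Derivation:
Dir NW: opp run (4,3) (3,2), next='.' -> no flip
Dir N: opp run (4,4) (3,4) capped by B -> flip
Dir NE: opp run (4,5), next='.' -> no flip
Dir W: opp run (5,3) (5,2) capped by B -> flip
Dir E: first cell 'B' (not opp) -> no flip
Dir SW: first cell '.' (not opp) -> no flip
Dir S: first cell '.' (not opp) -> no flip
Dir SE: first cell '.' (not opp) -> no flip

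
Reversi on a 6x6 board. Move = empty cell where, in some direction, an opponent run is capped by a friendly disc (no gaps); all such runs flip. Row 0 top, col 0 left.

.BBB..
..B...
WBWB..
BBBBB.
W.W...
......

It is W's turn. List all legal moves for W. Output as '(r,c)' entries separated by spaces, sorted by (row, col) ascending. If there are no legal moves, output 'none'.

(0,0): no bracket -> illegal
(0,4): no bracket -> illegal
(1,0): no bracket -> illegal
(1,1): no bracket -> illegal
(1,3): no bracket -> illegal
(1,4): no bracket -> illegal
(2,4): flips 2 -> legal
(2,5): no bracket -> illegal
(3,5): no bracket -> illegal
(4,1): no bracket -> illegal
(4,3): no bracket -> illegal
(4,4): flips 1 -> legal
(4,5): no bracket -> illegal

Answer: (2,4) (4,4)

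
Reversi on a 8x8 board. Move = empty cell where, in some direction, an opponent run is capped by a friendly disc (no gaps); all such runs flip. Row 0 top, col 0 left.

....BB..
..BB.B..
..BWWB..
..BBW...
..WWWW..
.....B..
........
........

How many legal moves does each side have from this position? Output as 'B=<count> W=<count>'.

-- B to move --
(1,4): flips 1 -> legal
(3,1): no bracket -> illegal
(3,5): flips 3 -> legal
(3,6): no bracket -> illegal
(4,1): no bracket -> illegal
(4,6): no bracket -> illegal
(5,1): flips 1 -> legal
(5,2): flips 3 -> legal
(5,3): flips 1 -> legal
(5,4): flips 1 -> legal
(5,6): flips 3 -> legal
B mobility = 7
-- W to move --
(0,1): flips 1 -> legal
(0,2): flips 4 -> legal
(0,3): flips 1 -> legal
(0,6): flips 1 -> legal
(1,1): flips 2 -> legal
(1,4): no bracket -> illegal
(1,6): flips 1 -> legal
(2,1): flips 2 -> legal
(2,6): flips 1 -> legal
(3,1): flips 2 -> legal
(3,5): no bracket -> illegal
(3,6): no bracket -> illegal
(4,1): flips 1 -> legal
(4,6): no bracket -> illegal
(5,4): no bracket -> illegal
(5,6): no bracket -> illegal
(6,4): no bracket -> illegal
(6,5): flips 1 -> legal
(6,6): flips 1 -> legal
W mobility = 12

Answer: B=7 W=12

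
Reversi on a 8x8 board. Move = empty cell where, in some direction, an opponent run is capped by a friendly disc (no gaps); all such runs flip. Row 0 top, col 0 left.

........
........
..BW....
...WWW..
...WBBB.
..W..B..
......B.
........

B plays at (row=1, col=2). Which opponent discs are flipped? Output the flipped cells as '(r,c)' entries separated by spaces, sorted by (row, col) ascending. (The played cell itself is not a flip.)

Answer: (2,3) (3,4)

Derivation:
Dir NW: first cell '.' (not opp) -> no flip
Dir N: first cell '.' (not opp) -> no flip
Dir NE: first cell '.' (not opp) -> no flip
Dir W: first cell '.' (not opp) -> no flip
Dir E: first cell '.' (not opp) -> no flip
Dir SW: first cell '.' (not opp) -> no flip
Dir S: first cell 'B' (not opp) -> no flip
Dir SE: opp run (2,3) (3,4) capped by B -> flip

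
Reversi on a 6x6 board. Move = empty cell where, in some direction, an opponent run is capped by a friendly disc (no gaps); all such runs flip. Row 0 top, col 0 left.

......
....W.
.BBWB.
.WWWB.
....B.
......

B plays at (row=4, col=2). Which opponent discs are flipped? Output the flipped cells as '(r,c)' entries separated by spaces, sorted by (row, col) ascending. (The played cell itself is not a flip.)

Dir NW: opp run (3,1), next='.' -> no flip
Dir N: opp run (3,2) capped by B -> flip
Dir NE: opp run (3,3) capped by B -> flip
Dir W: first cell '.' (not opp) -> no flip
Dir E: first cell '.' (not opp) -> no flip
Dir SW: first cell '.' (not opp) -> no flip
Dir S: first cell '.' (not opp) -> no flip
Dir SE: first cell '.' (not opp) -> no flip

Answer: (3,2) (3,3)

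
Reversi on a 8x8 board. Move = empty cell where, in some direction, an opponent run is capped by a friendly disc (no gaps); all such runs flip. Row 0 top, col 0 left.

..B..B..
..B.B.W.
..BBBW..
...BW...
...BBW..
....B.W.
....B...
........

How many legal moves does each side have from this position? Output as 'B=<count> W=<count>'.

-- B to move --
(0,6): no bracket -> illegal
(0,7): flips 3 -> legal
(1,5): no bracket -> illegal
(1,7): no bracket -> illegal
(2,6): flips 1 -> legal
(2,7): flips 1 -> legal
(3,5): flips 1 -> legal
(3,6): flips 2 -> legal
(4,6): flips 1 -> legal
(4,7): no bracket -> illegal
(5,5): no bracket -> illegal
(5,7): no bracket -> illegal
(6,5): no bracket -> illegal
(6,6): no bracket -> illegal
(6,7): flips 3 -> legal
B mobility = 7
-- W to move --
(0,1): flips 2 -> legal
(0,3): flips 1 -> legal
(0,4): flips 2 -> legal
(0,6): no bracket -> illegal
(1,1): no bracket -> illegal
(1,3): no bracket -> illegal
(1,5): no bracket -> illegal
(2,1): flips 3 -> legal
(3,1): no bracket -> illegal
(3,2): flips 1 -> legal
(3,5): no bracket -> illegal
(4,2): flips 2 -> legal
(5,2): flips 1 -> legal
(5,3): no bracket -> illegal
(5,5): no bracket -> illegal
(6,3): flips 1 -> legal
(6,5): no bracket -> illegal
(7,3): no bracket -> illegal
(7,4): flips 3 -> legal
(7,5): no bracket -> illegal
W mobility = 9

Answer: B=7 W=9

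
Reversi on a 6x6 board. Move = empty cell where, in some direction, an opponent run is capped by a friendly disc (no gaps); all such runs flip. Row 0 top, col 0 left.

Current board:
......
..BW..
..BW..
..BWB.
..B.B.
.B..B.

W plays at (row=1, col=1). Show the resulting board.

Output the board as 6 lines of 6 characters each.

Place W at (1,1); scan 8 dirs for brackets.
Dir NW: first cell '.' (not opp) -> no flip
Dir N: first cell '.' (not opp) -> no flip
Dir NE: first cell '.' (not opp) -> no flip
Dir W: first cell '.' (not opp) -> no flip
Dir E: opp run (1,2) capped by W -> flip
Dir SW: first cell '.' (not opp) -> no flip
Dir S: first cell '.' (not opp) -> no flip
Dir SE: opp run (2,2) capped by W -> flip
All flips: (1,2) (2,2)

Answer: ......
.WWW..
..WW..
..BWB.
..B.B.
.B..B.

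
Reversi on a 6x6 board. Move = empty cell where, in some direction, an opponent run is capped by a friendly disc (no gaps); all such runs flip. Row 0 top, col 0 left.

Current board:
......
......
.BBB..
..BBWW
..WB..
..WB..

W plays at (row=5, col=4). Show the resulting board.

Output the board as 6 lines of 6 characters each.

Answer: ......
......
.BBB..
..BBWW
..WB..
..WWW.

Derivation:
Place W at (5,4); scan 8 dirs for brackets.
Dir NW: opp run (4,3) (3,2) (2,1), next='.' -> no flip
Dir N: first cell '.' (not opp) -> no flip
Dir NE: first cell '.' (not opp) -> no flip
Dir W: opp run (5,3) capped by W -> flip
Dir E: first cell '.' (not opp) -> no flip
Dir SW: edge -> no flip
Dir S: edge -> no flip
Dir SE: edge -> no flip
All flips: (5,3)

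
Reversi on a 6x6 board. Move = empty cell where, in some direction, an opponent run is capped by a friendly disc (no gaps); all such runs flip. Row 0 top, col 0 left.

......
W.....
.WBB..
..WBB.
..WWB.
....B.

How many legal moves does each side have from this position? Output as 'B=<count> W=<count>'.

Answer: B=6 W=7

Derivation:
-- B to move --
(0,0): no bracket -> illegal
(0,1): no bracket -> illegal
(1,1): no bracket -> illegal
(1,2): no bracket -> illegal
(2,0): flips 1 -> legal
(3,0): no bracket -> illegal
(3,1): flips 1 -> legal
(4,1): flips 3 -> legal
(5,1): flips 1 -> legal
(5,2): flips 3 -> legal
(5,3): flips 1 -> legal
B mobility = 6
-- W to move --
(1,1): no bracket -> illegal
(1,2): flips 1 -> legal
(1,3): flips 2 -> legal
(1,4): flips 1 -> legal
(2,4): flips 3 -> legal
(2,5): flips 1 -> legal
(3,1): no bracket -> illegal
(3,5): flips 2 -> legal
(4,5): flips 1 -> legal
(5,3): no bracket -> illegal
(5,5): no bracket -> illegal
W mobility = 7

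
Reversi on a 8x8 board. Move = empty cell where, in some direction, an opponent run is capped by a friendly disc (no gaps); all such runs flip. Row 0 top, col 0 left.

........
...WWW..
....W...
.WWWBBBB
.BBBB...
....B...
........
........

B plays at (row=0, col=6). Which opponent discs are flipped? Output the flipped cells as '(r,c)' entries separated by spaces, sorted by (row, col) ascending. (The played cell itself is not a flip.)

Answer: (1,5) (2,4) (3,3)

Derivation:
Dir NW: edge -> no flip
Dir N: edge -> no flip
Dir NE: edge -> no flip
Dir W: first cell '.' (not opp) -> no flip
Dir E: first cell '.' (not opp) -> no flip
Dir SW: opp run (1,5) (2,4) (3,3) capped by B -> flip
Dir S: first cell '.' (not opp) -> no flip
Dir SE: first cell '.' (not opp) -> no flip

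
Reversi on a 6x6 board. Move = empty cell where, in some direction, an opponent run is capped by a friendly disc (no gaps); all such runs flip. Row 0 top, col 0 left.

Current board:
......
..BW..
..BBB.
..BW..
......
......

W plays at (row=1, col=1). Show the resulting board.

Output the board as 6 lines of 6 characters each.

Answer: ......
.WWW..
..WBB.
..BW..
......
......

Derivation:
Place W at (1,1); scan 8 dirs for brackets.
Dir NW: first cell '.' (not opp) -> no flip
Dir N: first cell '.' (not opp) -> no flip
Dir NE: first cell '.' (not opp) -> no flip
Dir W: first cell '.' (not opp) -> no flip
Dir E: opp run (1,2) capped by W -> flip
Dir SW: first cell '.' (not opp) -> no flip
Dir S: first cell '.' (not opp) -> no flip
Dir SE: opp run (2,2) capped by W -> flip
All flips: (1,2) (2,2)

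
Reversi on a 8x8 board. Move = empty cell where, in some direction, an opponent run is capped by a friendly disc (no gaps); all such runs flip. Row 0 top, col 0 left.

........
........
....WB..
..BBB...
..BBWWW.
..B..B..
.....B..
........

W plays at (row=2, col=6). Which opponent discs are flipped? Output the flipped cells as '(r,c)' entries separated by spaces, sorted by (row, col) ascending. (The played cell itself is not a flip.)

Answer: (2,5)

Derivation:
Dir NW: first cell '.' (not opp) -> no flip
Dir N: first cell '.' (not opp) -> no flip
Dir NE: first cell '.' (not opp) -> no flip
Dir W: opp run (2,5) capped by W -> flip
Dir E: first cell '.' (not opp) -> no flip
Dir SW: first cell '.' (not opp) -> no flip
Dir S: first cell '.' (not opp) -> no flip
Dir SE: first cell '.' (not opp) -> no flip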